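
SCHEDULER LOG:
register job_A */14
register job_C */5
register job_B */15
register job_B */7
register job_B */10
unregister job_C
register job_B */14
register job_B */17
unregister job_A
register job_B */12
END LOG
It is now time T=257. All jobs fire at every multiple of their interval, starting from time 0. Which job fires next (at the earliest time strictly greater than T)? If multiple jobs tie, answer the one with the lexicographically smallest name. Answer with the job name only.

Op 1: register job_A */14 -> active={job_A:*/14}
Op 2: register job_C */5 -> active={job_A:*/14, job_C:*/5}
Op 3: register job_B */15 -> active={job_A:*/14, job_B:*/15, job_C:*/5}
Op 4: register job_B */7 -> active={job_A:*/14, job_B:*/7, job_C:*/5}
Op 5: register job_B */10 -> active={job_A:*/14, job_B:*/10, job_C:*/5}
Op 6: unregister job_C -> active={job_A:*/14, job_B:*/10}
Op 7: register job_B */14 -> active={job_A:*/14, job_B:*/14}
Op 8: register job_B */17 -> active={job_A:*/14, job_B:*/17}
Op 9: unregister job_A -> active={job_B:*/17}
Op 10: register job_B */12 -> active={job_B:*/12}
  job_B: interval 12, next fire after T=257 is 264
Earliest = 264, winner (lex tiebreak) = job_B

Answer: job_B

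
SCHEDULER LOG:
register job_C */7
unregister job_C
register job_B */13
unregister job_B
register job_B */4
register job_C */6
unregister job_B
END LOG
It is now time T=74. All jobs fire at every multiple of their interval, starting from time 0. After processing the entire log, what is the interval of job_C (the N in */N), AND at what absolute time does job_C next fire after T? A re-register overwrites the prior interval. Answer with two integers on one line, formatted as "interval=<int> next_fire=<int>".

Answer: interval=6 next_fire=78

Derivation:
Op 1: register job_C */7 -> active={job_C:*/7}
Op 2: unregister job_C -> active={}
Op 3: register job_B */13 -> active={job_B:*/13}
Op 4: unregister job_B -> active={}
Op 5: register job_B */4 -> active={job_B:*/4}
Op 6: register job_C */6 -> active={job_B:*/4, job_C:*/6}
Op 7: unregister job_B -> active={job_C:*/6}
Final interval of job_C = 6
Next fire of job_C after T=74: (74//6+1)*6 = 78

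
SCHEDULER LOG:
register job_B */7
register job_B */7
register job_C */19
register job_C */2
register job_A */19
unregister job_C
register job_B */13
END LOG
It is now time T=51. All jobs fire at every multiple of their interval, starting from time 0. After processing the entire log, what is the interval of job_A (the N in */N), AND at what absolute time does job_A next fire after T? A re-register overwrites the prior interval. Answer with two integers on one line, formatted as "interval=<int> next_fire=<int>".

Answer: interval=19 next_fire=57

Derivation:
Op 1: register job_B */7 -> active={job_B:*/7}
Op 2: register job_B */7 -> active={job_B:*/7}
Op 3: register job_C */19 -> active={job_B:*/7, job_C:*/19}
Op 4: register job_C */2 -> active={job_B:*/7, job_C:*/2}
Op 5: register job_A */19 -> active={job_A:*/19, job_B:*/7, job_C:*/2}
Op 6: unregister job_C -> active={job_A:*/19, job_B:*/7}
Op 7: register job_B */13 -> active={job_A:*/19, job_B:*/13}
Final interval of job_A = 19
Next fire of job_A after T=51: (51//19+1)*19 = 57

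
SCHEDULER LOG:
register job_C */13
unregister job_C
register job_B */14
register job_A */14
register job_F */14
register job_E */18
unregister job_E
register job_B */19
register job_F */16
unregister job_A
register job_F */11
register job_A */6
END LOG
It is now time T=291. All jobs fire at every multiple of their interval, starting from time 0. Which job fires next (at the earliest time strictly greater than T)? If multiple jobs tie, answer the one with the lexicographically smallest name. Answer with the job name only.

Op 1: register job_C */13 -> active={job_C:*/13}
Op 2: unregister job_C -> active={}
Op 3: register job_B */14 -> active={job_B:*/14}
Op 4: register job_A */14 -> active={job_A:*/14, job_B:*/14}
Op 5: register job_F */14 -> active={job_A:*/14, job_B:*/14, job_F:*/14}
Op 6: register job_E */18 -> active={job_A:*/14, job_B:*/14, job_E:*/18, job_F:*/14}
Op 7: unregister job_E -> active={job_A:*/14, job_B:*/14, job_F:*/14}
Op 8: register job_B */19 -> active={job_A:*/14, job_B:*/19, job_F:*/14}
Op 9: register job_F */16 -> active={job_A:*/14, job_B:*/19, job_F:*/16}
Op 10: unregister job_A -> active={job_B:*/19, job_F:*/16}
Op 11: register job_F */11 -> active={job_B:*/19, job_F:*/11}
Op 12: register job_A */6 -> active={job_A:*/6, job_B:*/19, job_F:*/11}
  job_A: interval 6, next fire after T=291 is 294
  job_B: interval 19, next fire after T=291 is 304
  job_F: interval 11, next fire after T=291 is 297
Earliest = 294, winner (lex tiebreak) = job_A

Answer: job_A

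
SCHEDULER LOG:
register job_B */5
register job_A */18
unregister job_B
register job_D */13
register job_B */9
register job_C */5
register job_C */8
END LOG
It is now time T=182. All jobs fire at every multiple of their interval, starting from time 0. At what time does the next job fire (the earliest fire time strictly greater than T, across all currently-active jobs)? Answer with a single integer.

Op 1: register job_B */5 -> active={job_B:*/5}
Op 2: register job_A */18 -> active={job_A:*/18, job_B:*/5}
Op 3: unregister job_B -> active={job_A:*/18}
Op 4: register job_D */13 -> active={job_A:*/18, job_D:*/13}
Op 5: register job_B */9 -> active={job_A:*/18, job_B:*/9, job_D:*/13}
Op 6: register job_C */5 -> active={job_A:*/18, job_B:*/9, job_C:*/5, job_D:*/13}
Op 7: register job_C */8 -> active={job_A:*/18, job_B:*/9, job_C:*/8, job_D:*/13}
  job_A: interval 18, next fire after T=182 is 198
  job_B: interval 9, next fire after T=182 is 189
  job_C: interval 8, next fire after T=182 is 184
  job_D: interval 13, next fire after T=182 is 195
Earliest fire time = 184 (job job_C)

Answer: 184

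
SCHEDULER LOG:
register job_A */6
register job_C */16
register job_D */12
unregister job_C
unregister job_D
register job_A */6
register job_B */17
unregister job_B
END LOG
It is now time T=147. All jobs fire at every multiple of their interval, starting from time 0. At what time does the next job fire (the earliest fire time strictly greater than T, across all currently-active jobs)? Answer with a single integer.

Op 1: register job_A */6 -> active={job_A:*/6}
Op 2: register job_C */16 -> active={job_A:*/6, job_C:*/16}
Op 3: register job_D */12 -> active={job_A:*/6, job_C:*/16, job_D:*/12}
Op 4: unregister job_C -> active={job_A:*/6, job_D:*/12}
Op 5: unregister job_D -> active={job_A:*/6}
Op 6: register job_A */6 -> active={job_A:*/6}
Op 7: register job_B */17 -> active={job_A:*/6, job_B:*/17}
Op 8: unregister job_B -> active={job_A:*/6}
  job_A: interval 6, next fire after T=147 is 150
Earliest fire time = 150 (job job_A)

Answer: 150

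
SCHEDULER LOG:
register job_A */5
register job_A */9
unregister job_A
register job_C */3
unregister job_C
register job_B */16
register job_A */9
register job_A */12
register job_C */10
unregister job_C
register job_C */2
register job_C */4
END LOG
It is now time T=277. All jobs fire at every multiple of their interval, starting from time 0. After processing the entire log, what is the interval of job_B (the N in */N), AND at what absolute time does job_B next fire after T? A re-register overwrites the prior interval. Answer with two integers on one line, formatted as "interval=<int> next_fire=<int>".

Op 1: register job_A */5 -> active={job_A:*/5}
Op 2: register job_A */9 -> active={job_A:*/9}
Op 3: unregister job_A -> active={}
Op 4: register job_C */3 -> active={job_C:*/3}
Op 5: unregister job_C -> active={}
Op 6: register job_B */16 -> active={job_B:*/16}
Op 7: register job_A */9 -> active={job_A:*/9, job_B:*/16}
Op 8: register job_A */12 -> active={job_A:*/12, job_B:*/16}
Op 9: register job_C */10 -> active={job_A:*/12, job_B:*/16, job_C:*/10}
Op 10: unregister job_C -> active={job_A:*/12, job_B:*/16}
Op 11: register job_C */2 -> active={job_A:*/12, job_B:*/16, job_C:*/2}
Op 12: register job_C */4 -> active={job_A:*/12, job_B:*/16, job_C:*/4}
Final interval of job_B = 16
Next fire of job_B after T=277: (277//16+1)*16 = 288

Answer: interval=16 next_fire=288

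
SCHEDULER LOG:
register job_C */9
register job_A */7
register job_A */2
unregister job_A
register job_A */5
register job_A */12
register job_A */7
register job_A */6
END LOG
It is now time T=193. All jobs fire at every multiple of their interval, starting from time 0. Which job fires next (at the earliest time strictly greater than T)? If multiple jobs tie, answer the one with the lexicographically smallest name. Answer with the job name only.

Op 1: register job_C */9 -> active={job_C:*/9}
Op 2: register job_A */7 -> active={job_A:*/7, job_C:*/9}
Op 3: register job_A */2 -> active={job_A:*/2, job_C:*/9}
Op 4: unregister job_A -> active={job_C:*/9}
Op 5: register job_A */5 -> active={job_A:*/5, job_C:*/9}
Op 6: register job_A */12 -> active={job_A:*/12, job_C:*/9}
Op 7: register job_A */7 -> active={job_A:*/7, job_C:*/9}
Op 8: register job_A */6 -> active={job_A:*/6, job_C:*/9}
  job_A: interval 6, next fire after T=193 is 198
  job_C: interval 9, next fire after T=193 is 198
Earliest = 198, winner (lex tiebreak) = job_A

Answer: job_A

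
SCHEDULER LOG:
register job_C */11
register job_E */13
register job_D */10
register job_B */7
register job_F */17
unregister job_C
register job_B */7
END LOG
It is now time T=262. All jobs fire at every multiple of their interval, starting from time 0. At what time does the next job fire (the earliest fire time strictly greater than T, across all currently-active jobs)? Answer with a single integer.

Answer: 266

Derivation:
Op 1: register job_C */11 -> active={job_C:*/11}
Op 2: register job_E */13 -> active={job_C:*/11, job_E:*/13}
Op 3: register job_D */10 -> active={job_C:*/11, job_D:*/10, job_E:*/13}
Op 4: register job_B */7 -> active={job_B:*/7, job_C:*/11, job_D:*/10, job_E:*/13}
Op 5: register job_F */17 -> active={job_B:*/7, job_C:*/11, job_D:*/10, job_E:*/13, job_F:*/17}
Op 6: unregister job_C -> active={job_B:*/7, job_D:*/10, job_E:*/13, job_F:*/17}
Op 7: register job_B */7 -> active={job_B:*/7, job_D:*/10, job_E:*/13, job_F:*/17}
  job_B: interval 7, next fire after T=262 is 266
  job_D: interval 10, next fire after T=262 is 270
  job_E: interval 13, next fire after T=262 is 273
  job_F: interval 17, next fire after T=262 is 272
Earliest fire time = 266 (job job_B)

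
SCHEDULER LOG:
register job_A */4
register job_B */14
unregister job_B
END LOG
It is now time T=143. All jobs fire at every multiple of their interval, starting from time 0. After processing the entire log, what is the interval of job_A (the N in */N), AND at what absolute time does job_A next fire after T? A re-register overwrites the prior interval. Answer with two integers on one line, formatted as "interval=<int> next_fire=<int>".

Op 1: register job_A */4 -> active={job_A:*/4}
Op 2: register job_B */14 -> active={job_A:*/4, job_B:*/14}
Op 3: unregister job_B -> active={job_A:*/4}
Final interval of job_A = 4
Next fire of job_A after T=143: (143//4+1)*4 = 144

Answer: interval=4 next_fire=144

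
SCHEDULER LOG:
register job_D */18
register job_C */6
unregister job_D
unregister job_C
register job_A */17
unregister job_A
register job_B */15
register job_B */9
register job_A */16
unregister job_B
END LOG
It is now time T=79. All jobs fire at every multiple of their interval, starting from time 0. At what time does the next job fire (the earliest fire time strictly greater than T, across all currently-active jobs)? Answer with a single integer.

Answer: 80

Derivation:
Op 1: register job_D */18 -> active={job_D:*/18}
Op 2: register job_C */6 -> active={job_C:*/6, job_D:*/18}
Op 3: unregister job_D -> active={job_C:*/6}
Op 4: unregister job_C -> active={}
Op 5: register job_A */17 -> active={job_A:*/17}
Op 6: unregister job_A -> active={}
Op 7: register job_B */15 -> active={job_B:*/15}
Op 8: register job_B */9 -> active={job_B:*/9}
Op 9: register job_A */16 -> active={job_A:*/16, job_B:*/9}
Op 10: unregister job_B -> active={job_A:*/16}
  job_A: interval 16, next fire after T=79 is 80
Earliest fire time = 80 (job job_A)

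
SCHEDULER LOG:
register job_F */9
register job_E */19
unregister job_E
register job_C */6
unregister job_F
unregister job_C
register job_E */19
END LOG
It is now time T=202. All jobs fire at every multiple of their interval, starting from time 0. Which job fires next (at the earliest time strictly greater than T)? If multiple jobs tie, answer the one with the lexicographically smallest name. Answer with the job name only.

Answer: job_E

Derivation:
Op 1: register job_F */9 -> active={job_F:*/9}
Op 2: register job_E */19 -> active={job_E:*/19, job_F:*/9}
Op 3: unregister job_E -> active={job_F:*/9}
Op 4: register job_C */6 -> active={job_C:*/6, job_F:*/9}
Op 5: unregister job_F -> active={job_C:*/6}
Op 6: unregister job_C -> active={}
Op 7: register job_E */19 -> active={job_E:*/19}
  job_E: interval 19, next fire after T=202 is 209
Earliest = 209, winner (lex tiebreak) = job_E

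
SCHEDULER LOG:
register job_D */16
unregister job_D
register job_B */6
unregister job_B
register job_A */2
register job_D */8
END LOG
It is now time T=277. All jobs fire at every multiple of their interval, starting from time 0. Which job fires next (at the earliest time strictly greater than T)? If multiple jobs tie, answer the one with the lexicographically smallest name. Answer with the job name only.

Answer: job_A

Derivation:
Op 1: register job_D */16 -> active={job_D:*/16}
Op 2: unregister job_D -> active={}
Op 3: register job_B */6 -> active={job_B:*/6}
Op 4: unregister job_B -> active={}
Op 5: register job_A */2 -> active={job_A:*/2}
Op 6: register job_D */8 -> active={job_A:*/2, job_D:*/8}
  job_A: interval 2, next fire after T=277 is 278
  job_D: interval 8, next fire after T=277 is 280
Earliest = 278, winner (lex tiebreak) = job_A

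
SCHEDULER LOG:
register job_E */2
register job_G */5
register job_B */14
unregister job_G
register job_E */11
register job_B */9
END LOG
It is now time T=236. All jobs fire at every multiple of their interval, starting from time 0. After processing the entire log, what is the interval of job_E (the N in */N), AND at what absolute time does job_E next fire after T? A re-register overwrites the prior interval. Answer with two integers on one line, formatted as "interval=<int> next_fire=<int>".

Answer: interval=11 next_fire=242

Derivation:
Op 1: register job_E */2 -> active={job_E:*/2}
Op 2: register job_G */5 -> active={job_E:*/2, job_G:*/5}
Op 3: register job_B */14 -> active={job_B:*/14, job_E:*/2, job_G:*/5}
Op 4: unregister job_G -> active={job_B:*/14, job_E:*/2}
Op 5: register job_E */11 -> active={job_B:*/14, job_E:*/11}
Op 6: register job_B */9 -> active={job_B:*/9, job_E:*/11}
Final interval of job_E = 11
Next fire of job_E after T=236: (236//11+1)*11 = 242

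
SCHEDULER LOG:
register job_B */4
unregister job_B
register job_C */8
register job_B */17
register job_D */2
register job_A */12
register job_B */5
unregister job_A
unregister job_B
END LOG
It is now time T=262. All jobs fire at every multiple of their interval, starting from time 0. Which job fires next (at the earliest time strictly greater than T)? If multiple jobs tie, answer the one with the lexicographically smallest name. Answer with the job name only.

Answer: job_C

Derivation:
Op 1: register job_B */4 -> active={job_B:*/4}
Op 2: unregister job_B -> active={}
Op 3: register job_C */8 -> active={job_C:*/8}
Op 4: register job_B */17 -> active={job_B:*/17, job_C:*/8}
Op 5: register job_D */2 -> active={job_B:*/17, job_C:*/8, job_D:*/2}
Op 6: register job_A */12 -> active={job_A:*/12, job_B:*/17, job_C:*/8, job_D:*/2}
Op 7: register job_B */5 -> active={job_A:*/12, job_B:*/5, job_C:*/8, job_D:*/2}
Op 8: unregister job_A -> active={job_B:*/5, job_C:*/8, job_D:*/2}
Op 9: unregister job_B -> active={job_C:*/8, job_D:*/2}
  job_C: interval 8, next fire after T=262 is 264
  job_D: interval 2, next fire after T=262 is 264
Earliest = 264, winner (lex tiebreak) = job_C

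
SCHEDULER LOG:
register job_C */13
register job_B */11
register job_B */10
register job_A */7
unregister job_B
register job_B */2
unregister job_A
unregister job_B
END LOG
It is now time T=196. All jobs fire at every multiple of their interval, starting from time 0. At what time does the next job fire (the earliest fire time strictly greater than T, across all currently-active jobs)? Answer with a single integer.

Answer: 208

Derivation:
Op 1: register job_C */13 -> active={job_C:*/13}
Op 2: register job_B */11 -> active={job_B:*/11, job_C:*/13}
Op 3: register job_B */10 -> active={job_B:*/10, job_C:*/13}
Op 4: register job_A */7 -> active={job_A:*/7, job_B:*/10, job_C:*/13}
Op 5: unregister job_B -> active={job_A:*/7, job_C:*/13}
Op 6: register job_B */2 -> active={job_A:*/7, job_B:*/2, job_C:*/13}
Op 7: unregister job_A -> active={job_B:*/2, job_C:*/13}
Op 8: unregister job_B -> active={job_C:*/13}
  job_C: interval 13, next fire after T=196 is 208
Earliest fire time = 208 (job job_C)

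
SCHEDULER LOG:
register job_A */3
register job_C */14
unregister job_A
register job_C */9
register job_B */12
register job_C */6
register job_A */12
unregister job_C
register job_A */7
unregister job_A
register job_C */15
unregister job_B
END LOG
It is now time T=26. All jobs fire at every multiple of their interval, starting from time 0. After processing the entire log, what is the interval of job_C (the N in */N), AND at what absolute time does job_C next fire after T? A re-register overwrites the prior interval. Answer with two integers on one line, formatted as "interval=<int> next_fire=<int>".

Op 1: register job_A */3 -> active={job_A:*/3}
Op 2: register job_C */14 -> active={job_A:*/3, job_C:*/14}
Op 3: unregister job_A -> active={job_C:*/14}
Op 4: register job_C */9 -> active={job_C:*/9}
Op 5: register job_B */12 -> active={job_B:*/12, job_C:*/9}
Op 6: register job_C */6 -> active={job_B:*/12, job_C:*/6}
Op 7: register job_A */12 -> active={job_A:*/12, job_B:*/12, job_C:*/6}
Op 8: unregister job_C -> active={job_A:*/12, job_B:*/12}
Op 9: register job_A */7 -> active={job_A:*/7, job_B:*/12}
Op 10: unregister job_A -> active={job_B:*/12}
Op 11: register job_C */15 -> active={job_B:*/12, job_C:*/15}
Op 12: unregister job_B -> active={job_C:*/15}
Final interval of job_C = 15
Next fire of job_C after T=26: (26//15+1)*15 = 30

Answer: interval=15 next_fire=30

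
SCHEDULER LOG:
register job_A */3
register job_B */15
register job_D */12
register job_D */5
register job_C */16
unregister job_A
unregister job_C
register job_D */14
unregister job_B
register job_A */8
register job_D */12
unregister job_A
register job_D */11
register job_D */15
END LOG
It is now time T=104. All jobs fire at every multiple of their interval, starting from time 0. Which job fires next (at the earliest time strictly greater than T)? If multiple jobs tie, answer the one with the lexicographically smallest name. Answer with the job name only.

Op 1: register job_A */3 -> active={job_A:*/3}
Op 2: register job_B */15 -> active={job_A:*/3, job_B:*/15}
Op 3: register job_D */12 -> active={job_A:*/3, job_B:*/15, job_D:*/12}
Op 4: register job_D */5 -> active={job_A:*/3, job_B:*/15, job_D:*/5}
Op 5: register job_C */16 -> active={job_A:*/3, job_B:*/15, job_C:*/16, job_D:*/5}
Op 6: unregister job_A -> active={job_B:*/15, job_C:*/16, job_D:*/5}
Op 7: unregister job_C -> active={job_B:*/15, job_D:*/5}
Op 8: register job_D */14 -> active={job_B:*/15, job_D:*/14}
Op 9: unregister job_B -> active={job_D:*/14}
Op 10: register job_A */8 -> active={job_A:*/8, job_D:*/14}
Op 11: register job_D */12 -> active={job_A:*/8, job_D:*/12}
Op 12: unregister job_A -> active={job_D:*/12}
Op 13: register job_D */11 -> active={job_D:*/11}
Op 14: register job_D */15 -> active={job_D:*/15}
  job_D: interval 15, next fire after T=104 is 105
Earliest = 105, winner (lex tiebreak) = job_D

Answer: job_D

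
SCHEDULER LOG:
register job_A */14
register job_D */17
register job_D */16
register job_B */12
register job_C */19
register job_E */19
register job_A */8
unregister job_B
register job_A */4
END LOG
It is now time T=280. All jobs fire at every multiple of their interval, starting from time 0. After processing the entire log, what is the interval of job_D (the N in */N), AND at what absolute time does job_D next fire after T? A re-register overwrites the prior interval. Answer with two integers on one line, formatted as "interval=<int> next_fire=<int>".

Answer: interval=16 next_fire=288

Derivation:
Op 1: register job_A */14 -> active={job_A:*/14}
Op 2: register job_D */17 -> active={job_A:*/14, job_D:*/17}
Op 3: register job_D */16 -> active={job_A:*/14, job_D:*/16}
Op 4: register job_B */12 -> active={job_A:*/14, job_B:*/12, job_D:*/16}
Op 5: register job_C */19 -> active={job_A:*/14, job_B:*/12, job_C:*/19, job_D:*/16}
Op 6: register job_E */19 -> active={job_A:*/14, job_B:*/12, job_C:*/19, job_D:*/16, job_E:*/19}
Op 7: register job_A */8 -> active={job_A:*/8, job_B:*/12, job_C:*/19, job_D:*/16, job_E:*/19}
Op 8: unregister job_B -> active={job_A:*/8, job_C:*/19, job_D:*/16, job_E:*/19}
Op 9: register job_A */4 -> active={job_A:*/4, job_C:*/19, job_D:*/16, job_E:*/19}
Final interval of job_D = 16
Next fire of job_D after T=280: (280//16+1)*16 = 288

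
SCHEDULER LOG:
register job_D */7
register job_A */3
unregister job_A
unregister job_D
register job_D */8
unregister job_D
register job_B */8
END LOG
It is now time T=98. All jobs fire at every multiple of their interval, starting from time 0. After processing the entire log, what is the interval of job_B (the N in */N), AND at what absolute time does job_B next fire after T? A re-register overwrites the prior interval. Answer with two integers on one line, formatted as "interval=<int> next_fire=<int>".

Answer: interval=8 next_fire=104

Derivation:
Op 1: register job_D */7 -> active={job_D:*/7}
Op 2: register job_A */3 -> active={job_A:*/3, job_D:*/7}
Op 3: unregister job_A -> active={job_D:*/7}
Op 4: unregister job_D -> active={}
Op 5: register job_D */8 -> active={job_D:*/8}
Op 6: unregister job_D -> active={}
Op 7: register job_B */8 -> active={job_B:*/8}
Final interval of job_B = 8
Next fire of job_B after T=98: (98//8+1)*8 = 104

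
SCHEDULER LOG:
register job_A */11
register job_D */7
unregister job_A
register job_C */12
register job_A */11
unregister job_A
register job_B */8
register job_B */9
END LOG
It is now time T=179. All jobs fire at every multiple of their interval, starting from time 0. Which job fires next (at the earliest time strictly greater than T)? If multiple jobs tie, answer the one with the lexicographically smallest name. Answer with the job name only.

Answer: job_B

Derivation:
Op 1: register job_A */11 -> active={job_A:*/11}
Op 2: register job_D */7 -> active={job_A:*/11, job_D:*/7}
Op 3: unregister job_A -> active={job_D:*/7}
Op 4: register job_C */12 -> active={job_C:*/12, job_D:*/7}
Op 5: register job_A */11 -> active={job_A:*/11, job_C:*/12, job_D:*/7}
Op 6: unregister job_A -> active={job_C:*/12, job_D:*/7}
Op 7: register job_B */8 -> active={job_B:*/8, job_C:*/12, job_D:*/7}
Op 8: register job_B */9 -> active={job_B:*/9, job_C:*/12, job_D:*/7}
  job_B: interval 9, next fire after T=179 is 180
  job_C: interval 12, next fire after T=179 is 180
  job_D: interval 7, next fire after T=179 is 182
Earliest = 180, winner (lex tiebreak) = job_B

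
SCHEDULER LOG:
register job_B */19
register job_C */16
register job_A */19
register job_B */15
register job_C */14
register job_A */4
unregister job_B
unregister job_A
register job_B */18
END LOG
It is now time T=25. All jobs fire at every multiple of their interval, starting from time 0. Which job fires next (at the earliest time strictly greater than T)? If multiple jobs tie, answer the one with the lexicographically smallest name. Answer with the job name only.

Answer: job_C

Derivation:
Op 1: register job_B */19 -> active={job_B:*/19}
Op 2: register job_C */16 -> active={job_B:*/19, job_C:*/16}
Op 3: register job_A */19 -> active={job_A:*/19, job_B:*/19, job_C:*/16}
Op 4: register job_B */15 -> active={job_A:*/19, job_B:*/15, job_C:*/16}
Op 5: register job_C */14 -> active={job_A:*/19, job_B:*/15, job_C:*/14}
Op 6: register job_A */4 -> active={job_A:*/4, job_B:*/15, job_C:*/14}
Op 7: unregister job_B -> active={job_A:*/4, job_C:*/14}
Op 8: unregister job_A -> active={job_C:*/14}
Op 9: register job_B */18 -> active={job_B:*/18, job_C:*/14}
  job_B: interval 18, next fire after T=25 is 36
  job_C: interval 14, next fire after T=25 is 28
Earliest = 28, winner (lex tiebreak) = job_C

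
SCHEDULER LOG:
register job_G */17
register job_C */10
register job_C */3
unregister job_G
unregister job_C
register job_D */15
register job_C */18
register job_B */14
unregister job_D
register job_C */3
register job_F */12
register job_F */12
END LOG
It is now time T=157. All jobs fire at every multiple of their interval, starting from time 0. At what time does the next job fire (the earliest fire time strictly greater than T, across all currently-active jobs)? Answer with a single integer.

Op 1: register job_G */17 -> active={job_G:*/17}
Op 2: register job_C */10 -> active={job_C:*/10, job_G:*/17}
Op 3: register job_C */3 -> active={job_C:*/3, job_G:*/17}
Op 4: unregister job_G -> active={job_C:*/3}
Op 5: unregister job_C -> active={}
Op 6: register job_D */15 -> active={job_D:*/15}
Op 7: register job_C */18 -> active={job_C:*/18, job_D:*/15}
Op 8: register job_B */14 -> active={job_B:*/14, job_C:*/18, job_D:*/15}
Op 9: unregister job_D -> active={job_B:*/14, job_C:*/18}
Op 10: register job_C */3 -> active={job_B:*/14, job_C:*/3}
Op 11: register job_F */12 -> active={job_B:*/14, job_C:*/3, job_F:*/12}
Op 12: register job_F */12 -> active={job_B:*/14, job_C:*/3, job_F:*/12}
  job_B: interval 14, next fire after T=157 is 168
  job_C: interval 3, next fire after T=157 is 159
  job_F: interval 12, next fire after T=157 is 168
Earliest fire time = 159 (job job_C)

Answer: 159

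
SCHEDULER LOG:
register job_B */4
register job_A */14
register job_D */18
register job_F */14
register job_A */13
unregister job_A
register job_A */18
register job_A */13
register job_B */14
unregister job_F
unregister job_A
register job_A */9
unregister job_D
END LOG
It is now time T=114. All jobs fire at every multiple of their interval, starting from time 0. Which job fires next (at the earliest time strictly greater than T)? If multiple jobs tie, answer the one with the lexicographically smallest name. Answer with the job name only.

Op 1: register job_B */4 -> active={job_B:*/4}
Op 2: register job_A */14 -> active={job_A:*/14, job_B:*/4}
Op 3: register job_D */18 -> active={job_A:*/14, job_B:*/4, job_D:*/18}
Op 4: register job_F */14 -> active={job_A:*/14, job_B:*/4, job_D:*/18, job_F:*/14}
Op 5: register job_A */13 -> active={job_A:*/13, job_B:*/4, job_D:*/18, job_F:*/14}
Op 6: unregister job_A -> active={job_B:*/4, job_D:*/18, job_F:*/14}
Op 7: register job_A */18 -> active={job_A:*/18, job_B:*/4, job_D:*/18, job_F:*/14}
Op 8: register job_A */13 -> active={job_A:*/13, job_B:*/4, job_D:*/18, job_F:*/14}
Op 9: register job_B */14 -> active={job_A:*/13, job_B:*/14, job_D:*/18, job_F:*/14}
Op 10: unregister job_F -> active={job_A:*/13, job_B:*/14, job_D:*/18}
Op 11: unregister job_A -> active={job_B:*/14, job_D:*/18}
Op 12: register job_A */9 -> active={job_A:*/9, job_B:*/14, job_D:*/18}
Op 13: unregister job_D -> active={job_A:*/9, job_B:*/14}
  job_A: interval 9, next fire after T=114 is 117
  job_B: interval 14, next fire after T=114 is 126
Earliest = 117, winner (lex tiebreak) = job_A

Answer: job_A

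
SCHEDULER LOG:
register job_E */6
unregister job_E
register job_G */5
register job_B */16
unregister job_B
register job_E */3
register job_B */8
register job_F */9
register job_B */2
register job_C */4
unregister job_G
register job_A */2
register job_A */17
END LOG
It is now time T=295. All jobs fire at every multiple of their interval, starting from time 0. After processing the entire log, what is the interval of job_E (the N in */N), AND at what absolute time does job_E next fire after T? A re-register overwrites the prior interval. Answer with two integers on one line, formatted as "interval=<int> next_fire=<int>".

Op 1: register job_E */6 -> active={job_E:*/6}
Op 2: unregister job_E -> active={}
Op 3: register job_G */5 -> active={job_G:*/5}
Op 4: register job_B */16 -> active={job_B:*/16, job_G:*/5}
Op 5: unregister job_B -> active={job_G:*/5}
Op 6: register job_E */3 -> active={job_E:*/3, job_G:*/5}
Op 7: register job_B */8 -> active={job_B:*/8, job_E:*/3, job_G:*/5}
Op 8: register job_F */9 -> active={job_B:*/8, job_E:*/3, job_F:*/9, job_G:*/5}
Op 9: register job_B */2 -> active={job_B:*/2, job_E:*/3, job_F:*/9, job_G:*/5}
Op 10: register job_C */4 -> active={job_B:*/2, job_C:*/4, job_E:*/3, job_F:*/9, job_G:*/5}
Op 11: unregister job_G -> active={job_B:*/2, job_C:*/4, job_E:*/3, job_F:*/9}
Op 12: register job_A */2 -> active={job_A:*/2, job_B:*/2, job_C:*/4, job_E:*/3, job_F:*/9}
Op 13: register job_A */17 -> active={job_A:*/17, job_B:*/2, job_C:*/4, job_E:*/3, job_F:*/9}
Final interval of job_E = 3
Next fire of job_E after T=295: (295//3+1)*3 = 297

Answer: interval=3 next_fire=297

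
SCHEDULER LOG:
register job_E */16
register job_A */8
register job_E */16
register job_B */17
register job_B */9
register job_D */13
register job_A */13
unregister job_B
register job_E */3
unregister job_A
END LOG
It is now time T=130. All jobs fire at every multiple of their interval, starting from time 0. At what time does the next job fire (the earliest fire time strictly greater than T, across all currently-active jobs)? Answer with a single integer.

Answer: 132

Derivation:
Op 1: register job_E */16 -> active={job_E:*/16}
Op 2: register job_A */8 -> active={job_A:*/8, job_E:*/16}
Op 3: register job_E */16 -> active={job_A:*/8, job_E:*/16}
Op 4: register job_B */17 -> active={job_A:*/8, job_B:*/17, job_E:*/16}
Op 5: register job_B */9 -> active={job_A:*/8, job_B:*/9, job_E:*/16}
Op 6: register job_D */13 -> active={job_A:*/8, job_B:*/9, job_D:*/13, job_E:*/16}
Op 7: register job_A */13 -> active={job_A:*/13, job_B:*/9, job_D:*/13, job_E:*/16}
Op 8: unregister job_B -> active={job_A:*/13, job_D:*/13, job_E:*/16}
Op 9: register job_E */3 -> active={job_A:*/13, job_D:*/13, job_E:*/3}
Op 10: unregister job_A -> active={job_D:*/13, job_E:*/3}
  job_D: interval 13, next fire after T=130 is 143
  job_E: interval 3, next fire after T=130 is 132
Earliest fire time = 132 (job job_E)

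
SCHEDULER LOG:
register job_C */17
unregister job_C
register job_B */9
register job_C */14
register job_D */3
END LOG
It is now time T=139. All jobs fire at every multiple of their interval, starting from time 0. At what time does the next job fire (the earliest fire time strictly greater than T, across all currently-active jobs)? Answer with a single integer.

Answer: 140

Derivation:
Op 1: register job_C */17 -> active={job_C:*/17}
Op 2: unregister job_C -> active={}
Op 3: register job_B */9 -> active={job_B:*/9}
Op 4: register job_C */14 -> active={job_B:*/9, job_C:*/14}
Op 5: register job_D */3 -> active={job_B:*/9, job_C:*/14, job_D:*/3}
  job_B: interval 9, next fire after T=139 is 144
  job_C: interval 14, next fire after T=139 is 140
  job_D: interval 3, next fire after T=139 is 141
Earliest fire time = 140 (job job_C)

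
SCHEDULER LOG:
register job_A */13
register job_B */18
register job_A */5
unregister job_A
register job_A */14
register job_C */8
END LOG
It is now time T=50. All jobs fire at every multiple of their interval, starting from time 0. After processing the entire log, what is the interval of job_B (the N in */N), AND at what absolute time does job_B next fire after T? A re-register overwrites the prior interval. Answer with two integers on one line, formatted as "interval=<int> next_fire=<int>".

Op 1: register job_A */13 -> active={job_A:*/13}
Op 2: register job_B */18 -> active={job_A:*/13, job_B:*/18}
Op 3: register job_A */5 -> active={job_A:*/5, job_B:*/18}
Op 4: unregister job_A -> active={job_B:*/18}
Op 5: register job_A */14 -> active={job_A:*/14, job_B:*/18}
Op 6: register job_C */8 -> active={job_A:*/14, job_B:*/18, job_C:*/8}
Final interval of job_B = 18
Next fire of job_B after T=50: (50//18+1)*18 = 54

Answer: interval=18 next_fire=54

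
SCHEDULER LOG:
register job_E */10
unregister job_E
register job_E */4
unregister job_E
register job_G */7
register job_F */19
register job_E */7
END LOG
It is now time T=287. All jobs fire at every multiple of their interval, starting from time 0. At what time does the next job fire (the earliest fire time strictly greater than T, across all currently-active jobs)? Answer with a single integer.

Answer: 294

Derivation:
Op 1: register job_E */10 -> active={job_E:*/10}
Op 2: unregister job_E -> active={}
Op 3: register job_E */4 -> active={job_E:*/4}
Op 4: unregister job_E -> active={}
Op 5: register job_G */7 -> active={job_G:*/7}
Op 6: register job_F */19 -> active={job_F:*/19, job_G:*/7}
Op 7: register job_E */7 -> active={job_E:*/7, job_F:*/19, job_G:*/7}
  job_E: interval 7, next fire after T=287 is 294
  job_F: interval 19, next fire after T=287 is 304
  job_G: interval 7, next fire after T=287 is 294
Earliest fire time = 294 (job job_E)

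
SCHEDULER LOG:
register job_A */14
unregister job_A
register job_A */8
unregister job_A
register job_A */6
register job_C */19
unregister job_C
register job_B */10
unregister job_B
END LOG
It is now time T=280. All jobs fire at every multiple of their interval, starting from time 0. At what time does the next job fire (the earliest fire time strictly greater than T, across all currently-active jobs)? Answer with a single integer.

Op 1: register job_A */14 -> active={job_A:*/14}
Op 2: unregister job_A -> active={}
Op 3: register job_A */8 -> active={job_A:*/8}
Op 4: unregister job_A -> active={}
Op 5: register job_A */6 -> active={job_A:*/6}
Op 6: register job_C */19 -> active={job_A:*/6, job_C:*/19}
Op 7: unregister job_C -> active={job_A:*/6}
Op 8: register job_B */10 -> active={job_A:*/6, job_B:*/10}
Op 9: unregister job_B -> active={job_A:*/6}
  job_A: interval 6, next fire after T=280 is 282
Earliest fire time = 282 (job job_A)

Answer: 282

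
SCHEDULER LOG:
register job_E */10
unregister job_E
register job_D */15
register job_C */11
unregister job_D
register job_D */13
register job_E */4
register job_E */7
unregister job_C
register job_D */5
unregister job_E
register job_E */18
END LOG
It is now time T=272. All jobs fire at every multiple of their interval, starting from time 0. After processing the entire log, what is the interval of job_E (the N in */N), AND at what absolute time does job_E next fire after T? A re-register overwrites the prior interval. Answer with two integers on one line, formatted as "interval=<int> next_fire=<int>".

Op 1: register job_E */10 -> active={job_E:*/10}
Op 2: unregister job_E -> active={}
Op 3: register job_D */15 -> active={job_D:*/15}
Op 4: register job_C */11 -> active={job_C:*/11, job_D:*/15}
Op 5: unregister job_D -> active={job_C:*/11}
Op 6: register job_D */13 -> active={job_C:*/11, job_D:*/13}
Op 7: register job_E */4 -> active={job_C:*/11, job_D:*/13, job_E:*/4}
Op 8: register job_E */7 -> active={job_C:*/11, job_D:*/13, job_E:*/7}
Op 9: unregister job_C -> active={job_D:*/13, job_E:*/7}
Op 10: register job_D */5 -> active={job_D:*/5, job_E:*/7}
Op 11: unregister job_E -> active={job_D:*/5}
Op 12: register job_E */18 -> active={job_D:*/5, job_E:*/18}
Final interval of job_E = 18
Next fire of job_E after T=272: (272//18+1)*18 = 288

Answer: interval=18 next_fire=288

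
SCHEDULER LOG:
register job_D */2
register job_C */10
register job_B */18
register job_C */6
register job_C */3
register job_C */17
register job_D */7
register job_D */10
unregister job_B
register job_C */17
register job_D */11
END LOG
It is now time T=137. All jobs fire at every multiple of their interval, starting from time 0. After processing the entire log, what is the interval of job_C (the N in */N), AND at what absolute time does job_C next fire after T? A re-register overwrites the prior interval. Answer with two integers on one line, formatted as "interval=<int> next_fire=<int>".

Answer: interval=17 next_fire=153

Derivation:
Op 1: register job_D */2 -> active={job_D:*/2}
Op 2: register job_C */10 -> active={job_C:*/10, job_D:*/2}
Op 3: register job_B */18 -> active={job_B:*/18, job_C:*/10, job_D:*/2}
Op 4: register job_C */6 -> active={job_B:*/18, job_C:*/6, job_D:*/2}
Op 5: register job_C */3 -> active={job_B:*/18, job_C:*/3, job_D:*/2}
Op 6: register job_C */17 -> active={job_B:*/18, job_C:*/17, job_D:*/2}
Op 7: register job_D */7 -> active={job_B:*/18, job_C:*/17, job_D:*/7}
Op 8: register job_D */10 -> active={job_B:*/18, job_C:*/17, job_D:*/10}
Op 9: unregister job_B -> active={job_C:*/17, job_D:*/10}
Op 10: register job_C */17 -> active={job_C:*/17, job_D:*/10}
Op 11: register job_D */11 -> active={job_C:*/17, job_D:*/11}
Final interval of job_C = 17
Next fire of job_C after T=137: (137//17+1)*17 = 153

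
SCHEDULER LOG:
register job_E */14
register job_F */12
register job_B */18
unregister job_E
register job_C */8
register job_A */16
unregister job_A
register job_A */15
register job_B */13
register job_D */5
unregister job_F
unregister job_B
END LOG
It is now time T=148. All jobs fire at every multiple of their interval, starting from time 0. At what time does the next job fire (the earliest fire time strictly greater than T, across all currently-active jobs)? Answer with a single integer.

Answer: 150

Derivation:
Op 1: register job_E */14 -> active={job_E:*/14}
Op 2: register job_F */12 -> active={job_E:*/14, job_F:*/12}
Op 3: register job_B */18 -> active={job_B:*/18, job_E:*/14, job_F:*/12}
Op 4: unregister job_E -> active={job_B:*/18, job_F:*/12}
Op 5: register job_C */8 -> active={job_B:*/18, job_C:*/8, job_F:*/12}
Op 6: register job_A */16 -> active={job_A:*/16, job_B:*/18, job_C:*/8, job_F:*/12}
Op 7: unregister job_A -> active={job_B:*/18, job_C:*/8, job_F:*/12}
Op 8: register job_A */15 -> active={job_A:*/15, job_B:*/18, job_C:*/8, job_F:*/12}
Op 9: register job_B */13 -> active={job_A:*/15, job_B:*/13, job_C:*/8, job_F:*/12}
Op 10: register job_D */5 -> active={job_A:*/15, job_B:*/13, job_C:*/8, job_D:*/5, job_F:*/12}
Op 11: unregister job_F -> active={job_A:*/15, job_B:*/13, job_C:*/8, job_D:*/5}
Op 12: unregister job_B -> active={job_A:*/15, job_C:*/8, job_D:*/5}
  job_A: interval 15, next fire after T=148 is 150
  job_C: interval 8, next fire after T=148 is 152
  job_D: interval 5, next fire after T=148 is 150
Earliest fire time = 150 (job job_A)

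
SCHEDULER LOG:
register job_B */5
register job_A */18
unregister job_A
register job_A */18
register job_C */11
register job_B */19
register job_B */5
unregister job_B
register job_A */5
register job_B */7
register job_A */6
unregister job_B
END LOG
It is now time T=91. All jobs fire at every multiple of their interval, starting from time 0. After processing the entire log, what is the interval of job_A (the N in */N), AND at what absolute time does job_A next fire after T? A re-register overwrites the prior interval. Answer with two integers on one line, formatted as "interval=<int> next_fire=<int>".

Answer: interval=6 next_fire=96

Derivation:
Op 1: register job_B */5 -> active={job_B:*/5}
Op 2: register job_A */18 -> active={job_A:*/18, job_B:*/5}
Op 3: unregister job_A -> active={job_B:*/5}
Op 4: register job_A */18 -> active={job_A:*/18, job_B:*/5}
Op 5: register job_C */11 -> active={job_A:*/18, job_B:*/5, job_C:*/11}
Op 6: register job_B */19 -> active={job_A:*/18, job_B:*/19, job_C:*/11}
Op 7: register job_B */5 -> active={job_A:*/18, job_B:*/5, job_C:*/11}
Op 8: unregister job_B -> active={job_A:*/18, job_C:*/11}
Op 9: register job_A */5 -> active={job_A:*/5, job_C:*/11}
Op 10: register job_B */7 -> active={job_A:*/5, job_B:*/7, job_C:*/11}
Op 11: register job_A */6 -> active={job_A:*/6, job_B:*/7, job_C:*/11}
Op 12: unregister job_B -> active={job_A:*/6, job_C:*/11}
Final interval of job_A = 6
Next fire of job_A after T=91: (91//6+1)*6 = 96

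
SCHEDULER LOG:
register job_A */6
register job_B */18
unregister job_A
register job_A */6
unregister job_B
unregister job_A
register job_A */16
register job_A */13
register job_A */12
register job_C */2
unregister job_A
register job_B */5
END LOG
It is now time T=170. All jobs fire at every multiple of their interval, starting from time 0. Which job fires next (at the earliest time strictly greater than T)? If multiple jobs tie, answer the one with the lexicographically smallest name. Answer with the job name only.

Answer: job_C

Derivation:
Op 1: register job_A */6 -> active={job_A:*/6}
Op 2: register job_B */18 -> active={job_A:*/6, job_B:*/18}
Op 3: unregister job_A -> active={job_B:*/18}
Op 4: register job_A */6 -> active={job_A:*/6, job_B:*/18}
Op 5: unregister job_B -> active={job_A:*/6}
Op 6: unregister job_A -> active={}
Op 7: register job_A */16 -> active={job_A:*/16}
Op 8: register job_A */13 -> active={job_A:*/13}
Op 9: register job_A */12 -> active={job_A:*/12}
Op 10: register job_C */2 -> active={job_A:*/12, job_C:*/2}
Op 11: unregister job_A -> active={job_C:*/2}
Op 12: register job_B */5 -> active={job_B:*/5, job_C:*/2}
  job_B: interval 5, next fire after T=170 is 175
  job_C: interval 2, next fire after T=170 is 172
Earliest = 172, winner (lex tiebreak) = job_C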